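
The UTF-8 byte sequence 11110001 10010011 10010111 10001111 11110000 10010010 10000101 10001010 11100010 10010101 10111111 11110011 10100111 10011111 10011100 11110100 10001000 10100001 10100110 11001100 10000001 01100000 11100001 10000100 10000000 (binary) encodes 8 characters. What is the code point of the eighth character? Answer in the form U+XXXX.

Offset 0: leading byte 0xF1 = 11110001 → 4-byte char #1 = F1 93 97 8F.
Offset 4: leading byte 0xF0 = 11110000 → 4-byte char #2 = F0 92 85 8A.
Offset 8: leading byte 0xE2 = 11100010 → 3-byte char #3 = E2 95 BF.
Offset 11: leading byte 0xF3 = 11110011 → 4-byte char #4 = F3 A7 9F 9C.
Offset 15: leading byte 0xF4 = 11110100 → 4-byte char #5 = F4 88 A1 A6.
Offset 19: leading byte 0xCC = 11001100 → 2-byte char #6 = CC 81.
Offset 21: leading byte 0x60 = 01100000 → 1-byte char #7 = 60.
Offset 22: leading byte 0xE1 = 11100001 → 3-byte char #8 = E1 84 80.
Leading byte 0xE1 = 11100001 matches 1110xxxx → 3-byte sequence.
Byte 1: 0xE1 = 11100001, payload 0001 (4 bits).
Byte 2: 0x84 = 10000100 (10xxxxxx ✓), payload 000100.
Byte 3: 0x80 = 10000000 (10xxxxxx ✓), payload 000000.
Concatenate: 0001000100000000 = 0x1100 (16 bits → U+1100).

U+1100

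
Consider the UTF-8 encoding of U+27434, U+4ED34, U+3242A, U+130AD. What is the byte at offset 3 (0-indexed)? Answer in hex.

U+27434 → 4-byte form F0 A7 90 B4 at offsets 0–3.
Offset 3 falls in char 1's range; it's byte 4 of F0 A7 90 B4 = 0xB4.

0xB4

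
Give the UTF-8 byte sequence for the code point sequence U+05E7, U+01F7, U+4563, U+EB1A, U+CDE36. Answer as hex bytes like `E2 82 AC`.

U+05E7: 2-byte form → D7 A7.
U+01F7: 2-byte form → C7 B7.
U+4563: 3-byte form → E4 95 A3.
U+EB1A: 3-byte form → EE AC 9A.
U+CDE36: 4-byte form → F3 8D B8 B6.
Concatenated (14 bytes): D7 A7 C7 B7 E4 95 A3 EE AC 9A F3 8D B8 B6.

D7 A7 C7 B7 E4 95 A3 EE AC 9A F3 8D B8 B6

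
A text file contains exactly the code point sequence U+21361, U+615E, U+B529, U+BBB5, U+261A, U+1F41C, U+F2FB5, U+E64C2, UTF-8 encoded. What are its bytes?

U+21361: 4-byte form → F0 A1 8D A1.
U+615E: 3-byte form → E6 85 9E.
U+B529: 3-byte form → EB 94 A9.
U+BBB5: 3-byte form → EB AE B5.
U+261A: 3-byte form → E2 98 9A.
U+1F41C: 4-byte form → F0 9F 90 9C.
U+F2FB5: 4-byte form → F3 B2 BE B5.
U+E64C2: 4-byte form → F3 A6 93 82.
Concatenated (28 bytes): F0 A1 8D A1 E6 85 9E EB 94 A9 EB AE B5 E2 98 9A F0 9F 90 9C F3 B2 BE B5 F3 A6 93 82.

F0 A1 8D A1 E6 85 9E EB 94 A9 EB AE B5 E2 98 9A F0 9F 90 9C F3 B2 BE B5 F3 A6 93 82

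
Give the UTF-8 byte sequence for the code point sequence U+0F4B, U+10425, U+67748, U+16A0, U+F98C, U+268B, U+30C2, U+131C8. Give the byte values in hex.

E0 BD 8B F0 90 90 A5 F1 A7 9D 88 E1 9A A0 EF A6 8C E2 9A 8B E3 83 82 F0 93 87 88

U+0F4B: 3-byte form → E0 BD 8B.
U+10425: 4-byte form → F0 90 90 A5.
U+67748: 4-byte form → F1 A7 9D 88.
U+16A0: 3-byte form → E1 9A A0.
U+F98C: 3-byte form → EF A6 8C.
U+268B: 3-byte form → E2 9A 8B.
U+30C2: 3-byte form → E3 83 82.
U+131C8: 4-byte form → F0 93 87 88.
Concatenated (27 bytes): E0 BD 8B F0 90 90 A5 F1 A7 9D 88 E1 9A A0 EF A6 8C E2 9A 8B E3 83 82 F0 93 87 88.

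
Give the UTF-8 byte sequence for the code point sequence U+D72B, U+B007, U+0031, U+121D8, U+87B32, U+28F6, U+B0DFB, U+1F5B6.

ED 9C AB EB 80 87 31 F0 92 87 98 F2 87 AC B2 E2 A3 B6 F2 B0 B7 BB F0 9F 96 B6

U+D72B: 3-byte form → ED 9C AB.
U+B007: 3-byte form → EB 80 87.
U+0031: 1-byte form → 31.
U+121D8: 4-byte form → F0 92 87 98.
U+87B32: 4-byte form → F2 87 AC B2.
U+28F6: 3-byte form → E2 A3 B6.
U+B0DFB: 4-byte form → F2 B0 B7 BB.
U+1F5B6: 4-byte form → F0 9F 96 B6.
Concatenated (26 bytes): ED 9C AB EB 80 87 31 F0 92 87 98 F2 87 AC B2 E2 A3 B6 F2 B0 B7 BB F0 9F 96 B6.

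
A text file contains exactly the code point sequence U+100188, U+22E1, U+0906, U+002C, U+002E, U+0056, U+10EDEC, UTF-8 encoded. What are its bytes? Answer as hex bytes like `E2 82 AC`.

U+100188: 4-byte form → F4 80 86 88.
U+22E1: 3-byte form → E2 8B A1.
U+0906: 3-byte form → E0 A4 86.
U+002C: 1-byte form → 2C.
U+002E: 1-byte form → 2E.
U+0056: 1-byte form → 56.
U+10EDEC: 4-byte form → F4 8E B7 AC.
Concatenated (17 bytes): F4 80 86 88 E2 8B A1 E0 A4 86 2C 2E 56 F4 8E B7 AC.

F4 80 86 88 E2 8B A1 E0 A4 86 2C 2E 56 F4 8E B7 AC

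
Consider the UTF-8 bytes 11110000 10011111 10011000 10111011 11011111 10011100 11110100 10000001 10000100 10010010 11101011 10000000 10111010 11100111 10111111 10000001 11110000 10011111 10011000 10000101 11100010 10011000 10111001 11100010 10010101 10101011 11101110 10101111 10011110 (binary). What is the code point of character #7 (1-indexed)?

Offset 0: leading byte 0xF0 = 11110000 → 4-byte char #1 = F0 9F 98 BB.
Offset 4: leading byte 0xDF = 11011111 → 2-byte char #2 = DF 9C.
Offset 6: leading byte 0xF4 = 11110100 → 4-byte char #3 = F4 81 84 92.
Offset 10: leading byte 0xEB = 11101011 → 3-byte char #4 = EB 80 BA.
Offset 13: leading byte 0xE7 = 11100111 → 3-byte char #5 = E7 BF 81.
Offset 16: leading byte 0xF0 = 11110000 → 4-byte char #6 = F0 9F 98 85.
Offset 20: leading byte 0xE2 = 11100010 → 3-byte char #7 = E2 98 B9.
Leading byte 0xE2 = 11100010 matches 1110xxxx → 3-byte sequence.
Byte 1: 0xE2 = 11100010, payload 0010 (4 bits).
Byte 2: 0x98 = 10011000 (10xxxxxx ✓), payload 011000.
Byte 3: 0xB9 = 10111001 (10xxxxxx ✓), payload 111001.
Concatenate: 0010011000111001 = 0x2639 (16 bits → U+2639).

U+2639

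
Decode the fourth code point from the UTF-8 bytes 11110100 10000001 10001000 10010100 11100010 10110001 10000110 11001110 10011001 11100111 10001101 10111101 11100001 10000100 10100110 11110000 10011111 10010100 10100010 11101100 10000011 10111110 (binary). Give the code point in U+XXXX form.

U+737D

Offset 0: leading byte 0xF4 = 11110100 → 4-byte char #1 = F4 81 88 94.
Offset 4: leading byte 0xE2 = 11100010 → 3-byte char #2 = E2 B1 86.
Offset 7: leading byte 0xCE = 11001110 → 2-byte char #3 = CE 99.
Offset 9: leading byte 0xE7 = 11100111 → 3-byte char #4 = E7 8D BD.
Leading byte 0xE7 = 11100111 matches 1110xxxx → 3-byte sequence.
Byte 1: 0xE7 = 11100111, payload 0111 (4 bits).
Byte 2: 0x8D = 10001101 (10xxxxxx ✓), payload 001101.
Byte 3: 0xBD = 10111101 (10xxxxxx ✓), payload 111101.
Concatenate: 0111001101111101 = 0x737D (16 bits → U+737D).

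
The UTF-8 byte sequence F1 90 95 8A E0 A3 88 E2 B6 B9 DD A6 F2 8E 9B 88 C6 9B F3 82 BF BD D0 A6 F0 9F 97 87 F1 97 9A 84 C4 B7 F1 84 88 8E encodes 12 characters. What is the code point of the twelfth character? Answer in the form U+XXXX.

Offset 0: leading byte 0xF1 = 11110001 → 4-byte char #1 = F1 90 95 8A.
Offset 4: leading byte 0xE0 = 11100000 → 3-byte char #2 = E0 A3 88.
Offset 7: leading byte 0xE2 = 11100010 → 3-byte char #3 = E2 B6 B9.
Offset 10: leading byte 0xDD = 11011101 → 2-byte char #4 = DD A6.
Offset 12: leading byte 0xF2 = 11110010 → 4-byte char #5 = F2 8E 9B 88.
Offset 16: leading byte 0xC6 = 11000110 → 2-byte char #6 = C6 9B.
Offset 18: leading byte 0xF3 = 11110011 → 4-byte char #7 = F3 82 BF BD.
Offset 22: leading byte 0xD0 = 11010000 → 2-byte char #8 = D0 A6.
Offset 24: leading byte 0xF0 = 11110000 → 4-byte char #9 = F0 9F 97 87.
Offset 28: leading byte 0xF1 = 11110001 → 4-byte char #10 = F1 97 9A 84.
Offset 32: leading byte 0xC4 = 11000100 → 2-byte char #11 = C4 B7.
Offset 34: leading byte 0xF1 = 11110001 → 4-byte char #12 = F1 84 88 8E.
Leading byte 0xF1 = 11110001 matches 11110xxx → 4-byte sequence.
Byte 1: 0xF1 = 11110001, payload 001 (3 bits).
Byte 2: 0x84 = 10000100 (10xxxxxx ✓), payload 000100.
Byte 3: 0x88 = 10001000 (10xxxxxx ✓), payload 001000.
Byte 4: 0x8E = 10001110 (10xxxxxx ✓), payload 001110.
Concatenate: 001000100001000001110 = 0x4420E (21 bits → U+4420E).

U+4420E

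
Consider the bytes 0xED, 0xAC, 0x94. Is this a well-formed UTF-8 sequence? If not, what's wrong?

Structurally a 3-byte sequence; payload = 0xDB14.
But 0xDB14 is in U+D800–U+DFFF, the surrogate range. Surrogates are not Unicode scalar values and are forbidden in UTF-8.

invalid (encodes a surrogate (U+D800–U+DFFF))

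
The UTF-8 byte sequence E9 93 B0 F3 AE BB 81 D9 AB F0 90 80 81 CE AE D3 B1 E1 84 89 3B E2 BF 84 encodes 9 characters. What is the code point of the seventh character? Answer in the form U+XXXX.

Offset 0: leading byte 0xE9 = 11101001 → 3-byte char #1 = E9 93 B0.
Offset 3: leading byte 0xF3 = 11110011 → 4-byte char #2 = F3 AE BB 81.
Offset 7: leading byte 0xD9 = 11011001 → 2-byte char #3 = D9 AB.
Offset 9: leading byte 0xF0 = 11110000 → 4-byte char #4 = F0 90 80 81.
Offset 13: leading byte 0xCE = 11001110 → 2-byte char #5 = CE AE.
Offset 15: leading byte 0xD3 = 11010011 → 2-byte char #6 = D3 B1.
Offset 17: leading byte 0xE1 = 11100001 → 3-byte char #7 = E1 84 89.
Leading byte 0xE1 = 11100001 matches 1110xxxx → 3-byte sequence.
Byte 1: 0xE1 = 11100001, payload 0001 (4 bits).
Byte 2: 0x84 = 10000100 (10xxxxxx ✓), payload 000100.
Byte 3: 0x89 = 10001001 (10xxxxxx ✓), payload 001001.
Concatenate: 0001000100001001 = 0x1109 (16 bits → U+1109).

U+1109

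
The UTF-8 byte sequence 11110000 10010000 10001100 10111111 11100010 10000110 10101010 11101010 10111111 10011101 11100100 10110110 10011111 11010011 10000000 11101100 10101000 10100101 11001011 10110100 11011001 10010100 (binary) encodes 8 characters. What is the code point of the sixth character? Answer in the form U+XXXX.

Offset 0: leading byte 0xF0 = 11110000 → 4-byte char #1 = F0 90 8C BF.
Offset 4: leading byte 0xE2 = 11100010 → 3-byte char #2 = E2 86 AA.
Offset 7: leading byte 0xEA = 11101010 → 3-byte char #3 = EA BF 9D.
Offset 10: leading byte 0xE4 = 11100100 → 3-byte char #4 = E4 B6 9F.
Offset 13: leading byte 0xD3 = 11010011 → 2-byte char #5 = D3 80.
Offset 15: leading byte 0xEC = 11101100 → 3-byte char #6 = EC A8 A5.
Leading byte 0xEC = 11101100 matches 1110xxxx → 3-byte sequence.
Byte 1: 0xEC = 11101100, payload 1100 (4 bits).
Byte 2: 0xA8 = 10101000 (10xxxxxx ✓), payload 101000.
Byte 3: 0xA5 = 10100101 (10xxxxxx ✓), payload 100101.
Concatenate: 1100101000100101 = 0xCA25 (16 bits → U+CA25).

U+CA25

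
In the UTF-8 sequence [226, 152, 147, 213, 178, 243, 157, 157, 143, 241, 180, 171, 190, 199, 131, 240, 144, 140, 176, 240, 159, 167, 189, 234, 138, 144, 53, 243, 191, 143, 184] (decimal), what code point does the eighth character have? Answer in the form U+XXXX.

U+A290

Offset 0: leading byte 0xE2 = 11100010 → 3-byte char #1 = E2 98 93.
Offset 3: leading byte 0xD5 = 11010101 → 2-byte char #2 = D5 B2.
Offset 5: leading byte 0xF3 = 11110011 → 4-byte char #3 = F3 9D 9D 8F.
Offset 9: leading byte 0xF1 = 11110001 → 4-byte char #4 = F1 B4 AB BE.
Offset 13: leading byte 0xC7 = 11000111 → 2-byte char #5 = C7 83.
Offset 15: leading byte 0xF0 = 11110000 → 4-byte char #6 = F0 90 8C B0.
Offset 19: leading byte 0xF0 = 11110000 → 4-byte char #7 = F0 9F A7 BD.
Offset 23: leading byte 0xEA = 11101010 → 3-byte char #8 = EA 8A 90.
Leading byte 0xEA = 11101010 matches 1110xxxx → 3-byte sequence.
Byte 1: 0xEA = 11101010, payload 1010 (4 bits).
Byte 2: 0x8A = 10001010 (10xxxxxx ✓), payload 001010.
Byte 3: 0x90 = 10010000 (10xxxxxx ✓), payload 010000.
Concatenate: 1010001010010000 = 0xA290 (16 bits → U+A290).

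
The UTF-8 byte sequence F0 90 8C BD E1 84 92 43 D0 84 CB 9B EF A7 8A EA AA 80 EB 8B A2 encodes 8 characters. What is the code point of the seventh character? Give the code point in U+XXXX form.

Offset 0: leading byte 0xF0 = 11110000 → 4-byte char #1 = F0 90 8C BD.
Offset 4: leading byte 0xE1 = 11100001 → 3-byte char #2 = E1 84 92.
Offset 7: leading byte 0x43 = 01000011 → 1-byte char #3 = 43.
Offset 8: leading byte 0xD0 = 11010000 → 2-byte char #4 = D0 84.
Offset 10: leading byte 0xCB = 11001011 → 2-byte char #5 = CB 9B.
Offset 12: leading byte 0xEF = 11101111 → 3-byte char #6 = EF A7 8A.
Offset 15: leading byte 0xEA = 11101010 → 3-byte char #7 = EA AA 80.
Leading byte 0xEA = 11101010 matches 1110xxxx → 3-byte sequence.
Byte 1: 0xEA = 11101010, payload 1010 (4 bits).
Byte 2: 0xAA = 10101010 (10xxxxxx ✓), payload 101010.
Byte 3: 0x80 = 10000000 (10xxxxxx ✓), payload 000000.
Concatenate: 1010101010000000 = 0xAA80 (16 bits → U+AA80).

U+AA80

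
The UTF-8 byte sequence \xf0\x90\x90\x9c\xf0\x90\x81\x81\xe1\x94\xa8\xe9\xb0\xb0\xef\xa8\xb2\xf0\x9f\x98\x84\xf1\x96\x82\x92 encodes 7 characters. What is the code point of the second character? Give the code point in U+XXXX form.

Offset 0: leading byte 0xF0 = 11110000 → 4-byte char #1 = F0 90 90 9C.
Offset 4: leading byte 0xF0 = 11110000 → 4-byte char #2 = F0 90 81 81.
Leading byte 0xF0 = 11110000 matches 11110xxx → 4-byte sequence.
Byte 1: 0xF0 = 11110000, payload 000 (3 bits).
Byte 2: 0x90 = 10010000 (10xxxxxx ✓), payload 010000.
Byte 3: 0x81 = 10000001 (10xxxxxx ✓), payload 000001.
Byte 4: 0x81 = 10000001 (10xxxxxx ✓), payload 000001.
Concatenate: 000010000000001000001 = 0x10041 (21 bits → U+10041).

U+10041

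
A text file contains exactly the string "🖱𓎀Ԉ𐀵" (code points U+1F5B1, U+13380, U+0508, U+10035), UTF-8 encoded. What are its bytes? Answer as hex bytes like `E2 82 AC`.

U+1F5B1: 4-byte form → F0 9F 96 B1.
U+13380: 4-byte form → F0 93 8E 80.
U+0508: 2-byte form → D4 88.
U+10035: 4-byte form → F0 90 80 B5.
Concatenated (14 bytes): F0 9F 96 B1 F0 93 8E 80 D4 88 F0 90 80 B5.

F0 9F 96 B1 F0 93 8E 80 D4 88 F0 90 80 B5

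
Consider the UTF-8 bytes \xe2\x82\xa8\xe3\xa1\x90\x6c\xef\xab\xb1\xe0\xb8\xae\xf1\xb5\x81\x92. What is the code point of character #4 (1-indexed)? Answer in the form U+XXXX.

U+FAF1

Offset 0: leading byte 0xE2 = 11100010 → 3-byte char #1 = E2 82 A8.
Offset 3: leading byte 0xE3 = 11100011 → 3-byte char #2 = E3 A1 90.
Offset 6: leading byte 0x6C = 01101100 → 1-byte char #3 = 6C.
Offset 7: leading byte 0xEF = 11101111 → 3-byte char #4 = EF AB B1.
Leading byte 0xEF = 11101111 matches 1110xxxx → 3-byte sequence.
Byte 1: 0xEF = 11101111, payload 1111 (4 bits).
Byte 2: 0xAB = 10101011 (10xxxxxx ✓), payload 101011.
Byte 3: 0xB1 = 10110001 (10xxxxxx ✓), payload 110001.
Concatenate: 1111101011110001 = 0xFAF1 (16 bits → U+FAF1).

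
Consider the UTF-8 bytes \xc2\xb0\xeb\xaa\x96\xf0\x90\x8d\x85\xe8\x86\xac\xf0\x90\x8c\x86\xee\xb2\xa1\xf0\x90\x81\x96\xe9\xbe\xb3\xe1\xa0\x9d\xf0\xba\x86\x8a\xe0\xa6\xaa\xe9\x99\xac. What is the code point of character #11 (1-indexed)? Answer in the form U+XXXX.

Offset 0: leading byte 0xC2 = 11000010 → 2-byte char #1 = C2 B0.
Offset 2: leading byte 0xEB = 11101011 → 3-byte char #2 = EB AA 96.
Offset 5: leading byte 0xF0 = 11110000 → 4-byte char #3 = F0 90 8D 85.
Offset 9: leading byte 0xE8 = 11101000 → 3-byte char #4 = E8 86 AC.
Offset 12: leading byte 0xF0 = 11110000 → 4-byte char #5 = F0 90 8C 86.
Offset 16: leading byte 0xEE = 11101110 → 3-byte char #6 = EE B2 A1.
Offset 19: leading byte 0xF0 = 11110000 → 4-byte char #7 = F0 90 81 96.
Offset 23: leading byte 0xE9 = 11101001 → 3-byte char #8 = E9 BE B3.
Offset 26: leading byte 0xE1 = 11100001 → 3-byte char #9 = E1 A0 9D.
Offset 29: leading byte 0xF0 = 11110000 → 4-byte char #10 = F0 BA 86 8A.
Offset 33: leading byte 0xE0 = 11100000 → 3-byte char #11 = E0 A6 AA.
Leading byte 0xE0 = 11100000 matches 1110xxxx → 3-byte sequence.
Byte 1: 0xE0 = 11100000, payload 0000 (4 bits).
Byte 2: 0xA6 = 10100110 (10xxxxxx ✓), payload 100110.
Byte 3: 0xAA = 10101010 (10xxxxxx ✓), payload 101010.
Concatenate: 0000100110101010 = 0x9AA (16 bits → U+09AA).

U+09AA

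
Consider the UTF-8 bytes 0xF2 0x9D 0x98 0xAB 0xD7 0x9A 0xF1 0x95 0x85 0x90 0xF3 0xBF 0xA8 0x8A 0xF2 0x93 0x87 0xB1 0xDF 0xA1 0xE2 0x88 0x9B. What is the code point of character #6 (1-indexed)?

Offset 0: leading byte 0xF2 = 11110010 → 4-byte char #1 = F2 9D 98 AB.
Offset 4: leading byte 0xD7 = 11010111 → 2-byte char #2 = D7 9A.
Offset 6: leading byte 0xF1 = 11110001 → 4-byte char #3 = F1 95 85 90.
Offset 10: leading byte 0xF3 = 11110011 → 4-byte char #4 = F3 BF A8 8A.
Offset 14: leading byte 0xF2 = 11110010 → 4-byte char #5 = F2 93 87 B1.
Offset 18: leading byte 0xDF = 11011111 → 2-byte char #6 = DF A1.
Leading byte 0xDF = 11011111 matches 110xxxxx → 2-byte sequence.
Byte 1: 0xDF = 11011111, payload 11111 (5 bits).
Byte 2: 0xA1 = 10100001 (10xxxxxx ✓), payload 100001.
Concatenate: 11111100001 = 0x7E1 (11 bits → U+07E1).

U+07E1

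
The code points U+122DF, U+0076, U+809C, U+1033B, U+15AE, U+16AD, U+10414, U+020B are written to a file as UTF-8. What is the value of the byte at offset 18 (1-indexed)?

0xAD

1-indexed offset 18 is 0-indexed offset 17.
U+122DF → 4-byte form F0 92 8B 9F at offsets 0–3.
U+0076 → 1-byte form 76 at offsets 4–4.
U+809C → 3-byte form E8 82 9C at offsets 5–7.
U+1033B → 4-byte form F0 90 8C BB at offsets 8–11.
U+15AE → 3-byte form E1 96 AE at offsets 12–14.
U+16AD → 3-byte form E1 9A AD at offsets 15–17.
Offset 17 falls in char 6's range; it's byte 3 of E1 9A AD = 0xAD.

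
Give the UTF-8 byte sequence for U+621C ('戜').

E6 88 9C

U+621C = 0x621C = 25116 decimal. In range U+0800–U+FFFF → 3-byte form: 1110xxxx 10xxxxxx 10xxxxxx.
Binary (16 bits): 0110001000011100.
Split 4+6+6: 0110 | 001000 | 011100.
Byte 1: 11100110 = 0xE6.
Byte 2: 10001000 = 0x88.
Byte 3: 10011100 = 0x9C.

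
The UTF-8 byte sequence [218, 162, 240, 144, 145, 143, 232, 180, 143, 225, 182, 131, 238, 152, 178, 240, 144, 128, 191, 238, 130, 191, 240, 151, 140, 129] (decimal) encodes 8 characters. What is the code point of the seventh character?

U+E0BF

Offset 0: leading byte 0xDA = 11011010 → 2-byte char #1 = DA A2.
Offset 2: leading byte 0xF0 = 11110000 → 4-byte char #2 = F0 90 91 8F.
Offset 6: leading byte 0xE8 = 11101000 → 3-byte char #3 = E8 B4 8F.
Offset 9: leading byte 0xE1 = 11100001 → 3-byte char #4 = E1 B6 83.
Offset 12: leading byte 0xEE = 11101110 → 3-byte char #5 = EE 98 B2.
Offset 15: leading byte 0xF0 = 11110000 → 4-byte char #6 = F0 90 80 BF.
Offset 19: leading byte 0xEE = 11101110 → 3-byte char #7 = EE 82 BF.
Leading byte 0xEE = 11101110 matches 1110xxxx → 3-byte sequence.
Byte 1: 0xEE = 11101110, payload 1110 (4 bits).
Byte 2: 0x82 = 10000010 (10xxxxxx ✓), payload 000010.
Byte 3: 0xBF = 10111111 (10xxxxxx ✓), payload 111111.
Concatenate: 1110000010111111 = 0xE0BF (16 bits → U+E0BF).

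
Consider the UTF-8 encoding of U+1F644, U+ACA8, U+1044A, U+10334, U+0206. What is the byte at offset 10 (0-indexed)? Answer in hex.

U+1F644 → 4-byte form F0 9F 99 84 at offsets 0–3.
U+ACA8 → 3-byte form EA B2 A8 at offsets 4–6.
U+1044A → 4-byte form F0 90 91 8A at offsets 7–10.
Offset 10 falls in char 3's range; it's byte 4 of F0 90 91 8A = 0x8A.

0x8A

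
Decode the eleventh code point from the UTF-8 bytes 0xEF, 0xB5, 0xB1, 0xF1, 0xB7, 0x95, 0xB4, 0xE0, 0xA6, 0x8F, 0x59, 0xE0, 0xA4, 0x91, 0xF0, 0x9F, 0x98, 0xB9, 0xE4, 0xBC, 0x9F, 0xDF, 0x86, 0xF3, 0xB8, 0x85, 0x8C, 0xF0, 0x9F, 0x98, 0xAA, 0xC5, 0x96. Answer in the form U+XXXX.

U+0156

Offset 0: leading byte 0xEF = 11101111 → 3-byte char #1 = EF B5 B1.
Offset 3: leading byte 0xF1 = 11110001 → 4-byte char #2 = F1 B7 95 B4.
Offset 7: leading byte 0xE0 = 11100000 → 3-byte char #3 = E0 A6 8F.
Offset 10: leading byte 0x59 = 01011001 → 1-byte char #4 = 59.
Offset 11: leading byte 0xE0 = 11100000 → 3-byte char #5 = E0 A4 91.
Offset 14: leading byte 0xF0 = 11110000 → 4-byte char #6 = F0 9F 98 B9.
Offset 18: leading byte 0xE4 = 11100100 → 3-byte char #7 = E4 BC 9F.
Offset 21: leading byte 0xDF = 11011111 → 2-byte char #8 = DF 86.
Offset 23: leading byte 0xF3 = 11110011 → 4-byte char #9 = F3 B8 85 8C.
Offset 27: leading byte 0xF0 = 11110000 → 4-byte char #10 = F0 9F 98 AA.
Offset 31: leading byte 0xC5 = 11000101 → 2-byte char #11 = C5 96.
Leading byte 0xC5 = 11000101 matches 110xxxxx → 2-byte sequence.
Byte 1: 0xC5 = 11000101, payload 00101 (5 bits).
Byte 2: 0x96 = 10010110 (10xxxxxx ✓), payload 010110.
Concatenate: 00101010110 = 0x156 (11 bits → U+0156).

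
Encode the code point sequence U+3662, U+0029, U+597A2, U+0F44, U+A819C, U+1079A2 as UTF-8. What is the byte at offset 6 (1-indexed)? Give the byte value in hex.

0x99

1-indexed offset 6 is 0-indexed offset 5.
U+3662 → 3-byte form E3 99 A2 at offsets 0–2.
U+0029 → 1-byte form 29 at offsets 3–3.
U+597A2 → 4-byte form F1 99 9E A2 at offsets 4–7.
Offset 5 falls in char 3's range; it's byte 2 of F1 99 9E A2 = 0x99.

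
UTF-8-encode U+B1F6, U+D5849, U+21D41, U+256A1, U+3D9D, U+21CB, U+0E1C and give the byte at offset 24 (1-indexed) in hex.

1-indexed offset 24 is 0-indexed offset 23.
U+B1F6 → 3-byte form EB 87 B6 at offsets 0–2.
U+D5849 → 4-byte form F3 95 A1 89 at offsets 3–6.
U+21D41 → 4-byte form F0 A1 B5 81 at offsets 7–10.
U+256A1 → 4-byte form F0 A5 9A A1 at offsets 11–14.
U+3D9D → 3-byte form E3 B6 9D at offsets 15–17.
U+21CB → 3-byte form E2 87 8B at offsets 18–20.
U+0E1C → 3-byte form E0 B8 9C at offsets 21–23.
Offset 23 falls in char 7's range; it's byte 3 of E0 B8 9C = 0x9C.

0x9C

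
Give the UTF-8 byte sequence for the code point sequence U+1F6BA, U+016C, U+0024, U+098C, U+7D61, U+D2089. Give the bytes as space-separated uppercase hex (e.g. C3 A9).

U+1F6BA: 4-byte form → F0 9F 9A BA.
U+016C: 2-byte form → C5 AC.
U+0024: 1-byte form → 24.
U+098C: 3-byte form → E0 A6 8C.
U+7D61: 3-byte form → E7 B5 A1.
U+D2089: 4-byte form → F3 92 82 89.
Concatenated (17 bytes): F0 9F 9A BA C5 AC 24 E0 A6 8C E7 B5 A1 F3 92 82 89.

F0 9F 9A BA C5 AC 24 E0 A6 8C E7 B5 A1 F3 92 82 89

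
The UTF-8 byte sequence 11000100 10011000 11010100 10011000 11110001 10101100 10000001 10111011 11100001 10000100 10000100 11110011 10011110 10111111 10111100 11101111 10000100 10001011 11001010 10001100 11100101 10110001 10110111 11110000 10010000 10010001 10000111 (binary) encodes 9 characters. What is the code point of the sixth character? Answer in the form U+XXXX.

Offset 0: leading byte 0xC4 = 11000100 → 2-byte char #1 = C4 98.
Offset 2: leading byte 0xD4 = 11010100 → 2-byte char #2 = D4 98.
Offset 4: leading byte 0xF1 = 11110001 → 4-byte char #3 = F1 AC 81 BB.
Offset 8: leading byte 0xE1 = 11100001 → 3-byte char #4 = E1 84 84.
Offset 11: leading byte 0xF3 = 11110011 → 4-byte char #5 = F3 9E BF BC.
Offset 15: leading byte 0xEF = 11101111 → 3-byte char #6 = EF 84 8B.
Leading byte 0xEF = 11101111 matches 1110xxxx → 3-byte sequence.
Byte 1: 0xEF = 11101111, payload 1111 (4 bits).
Byte 2: 0x84 = 10000100 (10xxxxxx ✓), payload 000100.
Byte 3: 0x8B = 10001011 (10xxxxxx ✓), payload 001011.
Concatenate: 1111000100001011 = 0xF10B (16 bits → U+F10B).

U+F10B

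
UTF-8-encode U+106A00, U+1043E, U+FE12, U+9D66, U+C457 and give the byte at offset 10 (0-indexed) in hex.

0x92

U+106A00 → 4-byte form F4 86 A8 80 at offsets 0–3.
U+1043E → 4-byte form F0 90 90 BE at offsets 4–7.
U+FE12 → 3-byte form EF B8 92 at offsets 8–10.
Offset 10 falls in char 3's range; it's byte 3 of EF B8 92 = 0x92.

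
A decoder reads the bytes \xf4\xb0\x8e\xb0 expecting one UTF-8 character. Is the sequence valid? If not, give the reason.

invalid (encodes a value above U+10FFFF)

Leading byte 0xF4 = 11110100 → 4-byte form.
Payload = 0x1303B0, which exceeds U+10FFFF, the maximum Unicode code point. (Leading bytes F5–FF, or F4 followed by ≥ 0x90, are invalid.)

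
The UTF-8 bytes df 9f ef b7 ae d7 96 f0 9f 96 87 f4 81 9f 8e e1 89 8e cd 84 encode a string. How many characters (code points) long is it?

Byte at offset 0: 0xDF = 11011111 → 2-byte char (#1). Advance 2.
Byte at offset 2: 0xEF = 11101111 → 3-byte char (#2). Advance 3.
Byte at offset 5: 0xD7 = 11010111 → 2-byte char (#3). Advance 2.
Byte at offset 7: 0xF0 = 11110000 → 4-byte char (#4). Advance 4.
Byte at offset 11: 0xF4 = 11110100 → 4-byte char (#5). Advance 4.
Byte at offset 15: 0xE1 = 11100001 → 3-byte char (#6). Advance 3.
Byte at offset 18: 0xCD = 11001101 → 2-byte char (#7). Advance 2.
Reached end at offset 20 after 7 code points.

7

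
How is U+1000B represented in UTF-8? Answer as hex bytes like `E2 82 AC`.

U+1000B = 0x1000B = 65547 decimal. In range U+10000–U+10FFFF → 4-byte form: 11110xxx 10xxxxxx 10xxxxxx 10xxxxxx.
Binary (21 bits): 000010000000000001011.
Split 3+6+6+6: 000 | 010000 | 000000 | 001011.
Byte 1: 11110000 = 0xF0.
Byte 2: 10010000 = 0x90.
Byte 3: 10000000 = 0x80.
Byte 4: 10001011 = 0x8B.

F0 90 80 8B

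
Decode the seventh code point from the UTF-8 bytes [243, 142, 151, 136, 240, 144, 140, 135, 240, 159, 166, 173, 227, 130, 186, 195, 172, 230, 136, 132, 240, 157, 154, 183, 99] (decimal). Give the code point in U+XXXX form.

U+1D6B7

Offset 0: leading byte 0xF3 = 11110011 → 4-byte char #1 = F3 8E 97 88.
Offset 4: leading byte 0xF0 = 11110000 → 4-byte char #2 = F0 90 8C 87.
Offset 8: leading byte 0xF0 = 11110000 → 4-byte char #3 = F0 9F A6 AD.
Offset 12: leading byte 0xE3 = 11100011 → 3-byte char #4 = E3 82 BA.
Offset 15: leading byte 0xC3 = 11000011 → 2-byte char #5 = C3 AC.
Offset 17: leading byte 0xE6 = 11100110 → 3-byte char #6 = E6 88 84.
Offset 20: leading byte 0xF0 = 11110000 → 4-byte char #7 = F0 9D 9A B7.
Leading byte 0xF0 = 11110000 matches 11110xxx → 4-byte sequence.
Byte 1: 0xF0 = 11110000, payload 000 (3 bits).
Byte 2: 0x9D = 10011101 (10xxxxxx ✓), payload 011101.
Byte 3: 0x9A = 10011010 (10xxxxxx ✓), payload 011010.
Byte 4: 0xB7 = 10110111 (10xxxxxx ✓), payload 110111.
Concatenate: 000011101011010110111 = 0x1D6B7 (21 bits → U+1D6B7).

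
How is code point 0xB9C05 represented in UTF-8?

U+B9C05 = 0xB9C05 = 760837 decimal. In range U+10000–U+10FFFF → 4-byte form: 11110xxx 10xxxxxx 10xxxxxx 10xxxxxx.
Binary (21 bits): 010111001110000000101.
Split 3+6+6+6: 010 | 111001 | 110000 | 000101.
Byte 1: 11110010 = 0xF2.
Byte 2: 10111001 = 0xB9.
Byte 3: 10110000 = 0xB0.
Byte 4: 10000101 = 0x85.

F2 B9 B0 85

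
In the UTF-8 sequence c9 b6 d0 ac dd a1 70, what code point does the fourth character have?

Offset 0: leading byte 0xC9 = 11001001 → 2-byte char #1 = C9 B6.
Offset 2: leading byte 0xD0 = 11010000 → 2-byte char #2 = D0 AC.
Offset 4: leading byte 0xDD = 11011101 → 2-byte char #3 = DD A1.
Offset 6: leading byte 0x70 = 01110000 → 1-byte char #4 = 70.
Leading byte 0x70 = 01110000 matches 0xxxxxxx → 1-byte sequence.
Byte 1: 0x70 = 01110000, payload 1110000 (7 bits).
Concatenate: 1110000 = 0x70 (7 bits → U+0070).

U+0070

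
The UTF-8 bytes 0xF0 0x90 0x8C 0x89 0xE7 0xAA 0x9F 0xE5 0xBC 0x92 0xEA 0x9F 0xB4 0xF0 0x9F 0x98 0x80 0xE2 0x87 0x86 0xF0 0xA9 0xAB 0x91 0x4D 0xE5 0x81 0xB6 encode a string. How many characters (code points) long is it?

Byte at offset 0: 0xF0 = 11110000 → 4-byte char (#1). Advance 4.
Byte at offset 4: 0xE7 = 11100111 → 3-byte char (#2). Advance 3.
Byte at offset 7: 0xE5 = 11100101 → 3-byte char (#3). Advance 3.
Byte at offset 10: 0xEA = 11101010 → 3-byte char (#4). Advance 3.
Byte at offset 13: 0xF0 = 11110000 → 4-byte char (#5). Advance 4.
Byte at offset 17: 0xE2 = 11100010 → 3-byte char (#6). Advance 3.
Byte at offset 20: 0xF0 = 11110000 → 4-byte char (#7). Advance 4.
Byte at offset 24: 0x4D = 01001101 → 1-byte char (#8). Advance 1.
Byte at offset 25: 0xE5 = 11100101 → 3-byte char (#9). Advance 3.
Reached end at offset 28 after 9 code points.

9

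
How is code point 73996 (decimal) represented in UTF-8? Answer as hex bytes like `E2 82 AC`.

U+1210C = 0x1210C = 73996 decimal. In range U+10000–U+10FFFF → 4-byte form: 11110xxx 10xxxxxx 10xxxxxx 10xxxxxx.
Binary (21 bits): 000010010000100001100.
Split 3+6+6+6: 000 | 010010 | 000100 | 001100.
Byte 1: 11110000 = 0xF0.
Byte 2: 10010010 = 0x92.
Byte 3: 10000100 = 0x84.
Byte 4: 10001100 = 0x8C.

F0 92 84 8C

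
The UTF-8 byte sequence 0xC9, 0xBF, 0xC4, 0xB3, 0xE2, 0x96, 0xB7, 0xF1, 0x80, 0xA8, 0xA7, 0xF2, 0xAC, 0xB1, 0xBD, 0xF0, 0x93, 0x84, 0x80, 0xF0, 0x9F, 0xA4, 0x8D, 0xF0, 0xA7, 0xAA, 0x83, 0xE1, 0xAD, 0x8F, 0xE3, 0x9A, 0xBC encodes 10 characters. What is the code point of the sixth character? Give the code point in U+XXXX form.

Offset 0: leading byte 0xC9 = 11001001 → 2-byte char #1 = C9 BF.
Offset 2: leading byte 0xC4 = 11000100 → 2-byte char #2 = C4 B3.
Offset 4: leading byte 0xE2 = 11100010 → 3-byte char #3 = E2 96 B7.
Offset 7: leading byte 0xF1 = 11110001 → 4-byte char #4 = F1 80 A8 A7.
Offset 11: leading byte 0xF2 = 11110010 → 4-byte char #5 = F2 AC B1 BD.
Offset 15: leading byte 0xF0 = 11110000 → 4-byte char #6 = F0 93 84 80.
Leading byte 0xF0 = 11110000 matches 11110xxx → 4-byte sequence.
Byte 1: 0xF0 = 11110000, payload 000 (3 bits).
Byte 2: 0x93 = 10010011 (10xxxxxx ✓), payload 010011.
Byte 3: 0x84 = 10000100 (10xxxxxx ✓), payload 000100.
Byte 4: 0x80 = 10000000 (10xxxxxx ✓), payload 000000.
Concatenate: 000010011000100000000 = 0x13100 (21 bits → U+13100).

U+13100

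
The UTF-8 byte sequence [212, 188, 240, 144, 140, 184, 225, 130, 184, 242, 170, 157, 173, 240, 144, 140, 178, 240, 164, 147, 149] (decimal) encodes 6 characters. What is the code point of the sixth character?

Offset 0: leading byte 0xD4 = 11010100 → 2-byte char #1 = D4 BC.
Offset 2: leading byte 0xF0 = 11110000 → 4-byte char #2 = F0 90 8C B8.
Offset 6: leading byte 0xE1 = 11100001 → 3-byte char #3 = E1 82 B8.
Offset 9: leading byte 0xF2 = 11110010 → 4-byte char #4 = F2 AA 9D AD.
Offset 13: leading byte 0xF0 = 11110000 → 4-byte char #5 = F0 90 8C B2.
Offset 17: leading byte 0xF0 = 11110000 → 4-byte char #6 = F0 A4 93 95.
Leading byte 0xF0 = 11110000 matches 11110xxx → 4-byte sequence.
Byte 1: 0xF0 = 11110000, payload 000 (3 bits).
Byte 2: 0xA4 = 10100100 (10xxxxxx ✓), payload 100100.
Byte 3: 0x93 = 10010011 (10xxxxxx ✓), payload 010011.
Byte 4: 0x95 = 10010101 (10xxxxxx ✓), payload 010101.
Concatenate: 000100100010011010101 = 0x244D5 (21 bits → U+244D5).

U+244D5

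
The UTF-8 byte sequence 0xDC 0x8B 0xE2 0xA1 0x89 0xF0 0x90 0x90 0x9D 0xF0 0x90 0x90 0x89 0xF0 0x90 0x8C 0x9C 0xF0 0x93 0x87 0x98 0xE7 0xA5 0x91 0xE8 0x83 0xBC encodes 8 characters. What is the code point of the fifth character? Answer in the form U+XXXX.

U+1031C

Offset 0: leading byte 0xDC = 11011100 → 2-byte char #1 = DC 8B.
Offset 2: leading byte 0xE2 = 11100010 → 3-byte char #2 = E2 A1 89.
Offset 5: leading byte 0xF0 = 11110000 → 4-byte char #3 = F0 90 90 9D.
Offset 9: leading byte 0xF0 = 11110000 → 4-byte char #4 = F0 90 90 89.
Offset 13: leading byte 0xF0 = 11110000 → 4-byte char #5 = F0 90 8C 9C.
Leading byte 0xF0 = 11110000 matches 11110xxx → 4-byte sequence.
Byte 1: 0xF0 = 11110000, payload 000 (3 bits).
Byte 2: 0x90 = 10010000 (10xxxxxx ✓), payload 010000.
Byte 3: 0x8C = 10001100 (10xxxxxx ✓), payload 001100.
Byte 4: 0x9C = 10011100 (10xxxxxx ✓), payload 011100.
Concatenate: 000010000001100011100 = 0x1031C (21 bits → U+1031C).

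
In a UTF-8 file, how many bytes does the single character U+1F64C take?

4

U+1F64C = 0x1F64C. UTF-8 uses 1 byte below 0x80, 2 below 0x800, 3 below 0x10000, 4 up to 0x10FFFF. 0x1F64C is in U+10000–U+10FFFF → 4 bytes.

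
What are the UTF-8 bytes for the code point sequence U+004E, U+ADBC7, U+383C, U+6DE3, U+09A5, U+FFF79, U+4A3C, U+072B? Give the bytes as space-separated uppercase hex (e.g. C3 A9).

4E F2 AD AF 87 E3 A0 BC E6 B7 A3 E0 A6 A5 F3 BF BD B9 E4 A8 BC DC AB

U+004E: 1-byte form → 4E.
U+ADBC7: 4-byte form → F2 AD AF 87.
U+383C: 3-byte form → E3 A0 BC.
U+6DE3: 3-byte form → E6 B7 A3.
U+09A5: 3-byte form → E0 A6 A5.
U+FFF79: 4-byte form → F3 BF BD B9.
U+4A3C: 3-byte form → E4 A8 BC.
U+072B: 2-byte form → DC AB.
Concatenated (23 bytes): 4E F2 AD AF 87 E3 A0 BC E6 B7 A3 E0 A6 A5 F3 BF BD B9 E4 A8 BC DC AB.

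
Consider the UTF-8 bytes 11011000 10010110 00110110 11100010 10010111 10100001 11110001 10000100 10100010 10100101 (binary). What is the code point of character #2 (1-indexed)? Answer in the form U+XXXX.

Offset 0: leading byte 0xD8 = 11011000 → 2-byte char #1 = D8 96.
Offset 2: leading byte 0x36 = 00110110 → 1-byte char #2 = 36.
Leading byte 0x36 = 00110110 matches 0xxxxxxx → 1-byte sequence.
Byte 1: 0x36 = 00110110, payload 0110110 (7 bits).
Concatenate: 0110110 = 0x36 (7 bits → U+0036).

U+0036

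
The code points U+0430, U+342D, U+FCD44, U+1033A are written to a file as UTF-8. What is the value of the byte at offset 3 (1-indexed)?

0xE3

1-indexed offset 3 is 0-indexed offset 2.
U+0430 → 2-byte form D0 B0 at offsets 0–1.
U+342D → 3-byte form E3 90 AD at offsets 2–4.
Offset 2 falls in char 2's range; it's byte 1 of E3 90 AD = 0xE3.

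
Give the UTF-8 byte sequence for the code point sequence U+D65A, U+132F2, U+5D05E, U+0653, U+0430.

ED 99 9A F0 93 8B B2 F1 9D 81 9E D9 93 D0 B0

U+D65A: 3-byte form → ED 99 9A.
U+132F2: 4-byte form → F0 93 8B B2.
U+5D05E: 4-byte form → F1 9D 81 9E.
U+0653: 2-byte form → D9 93.
U+0430: 2-byte form → D0 B0.
Concatenated (15 bytes): ED 99 9A F0 93 8B B2 F1 9D 81 9E D9 93 D0 B0.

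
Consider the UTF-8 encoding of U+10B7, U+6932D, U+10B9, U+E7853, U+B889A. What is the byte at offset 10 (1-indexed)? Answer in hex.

0xB9

1-indexed offset 10 is 0-indexed offset 9.
U+10B7 → 3-byte form E1 82 B7 at offsets 0–2.
U+6932D → 4-byte form F1 A9 8C AD at offsets 3–6.
U+10B9 → 3-byte form E1 82 B9 at offsets 7–9.
Offset 9 falls in char 3's range; it's byte 3 of E1 82 B9 = 0xB9.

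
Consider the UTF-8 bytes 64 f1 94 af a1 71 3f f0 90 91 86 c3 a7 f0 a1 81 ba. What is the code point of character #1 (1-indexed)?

U+0064

Offset 0: leading byte 0x64 = 01100100 → 1-byte char #1 = 64.
Leading byte 0x64 = 01100100 matches 0xxxxxxx → 1-byte sequence.
Byte 1: 0x64 = 01100100, payload 1100100 (7 bits).
Concatenate: 1100100 = 0x64 (7 bits → U+0064).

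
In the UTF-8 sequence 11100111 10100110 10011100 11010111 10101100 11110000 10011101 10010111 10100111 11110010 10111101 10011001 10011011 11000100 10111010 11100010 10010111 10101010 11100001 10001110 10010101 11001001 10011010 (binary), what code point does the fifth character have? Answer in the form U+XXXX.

Offset 0: leading byte 0xE7 = 11100111 → 3-byte char #1 = E7 A6 9C.
Offset 3: leading byte 0xD7 = 11010111 → 2-byte char #2 = D7 AC.
Offset 5: leading byte 0xF0 = 11110000 → 4-byte char #3 = F0 9D 97 A7.
Offset 9: leading byte 0xF2 = 11110010 → 4-byte char #4 = F2 BD 99 9B.
Offset 13: leading byte 0xC4 = 11000100 → 2-byte char #5 = C4 BA.
Leading byte 0xC4 = 11000100 matches 110xxxxx → 2-byte sequence.
Byte 1: 0xC4 = 11000100, payload 00100 (5 bits).
Byte 2: 0xBA = 10111010 (10xxxxxx ✓), payload 111010.
Concatenate: 00100111010 = 0x13A (11 bits → U+013A).

U+013A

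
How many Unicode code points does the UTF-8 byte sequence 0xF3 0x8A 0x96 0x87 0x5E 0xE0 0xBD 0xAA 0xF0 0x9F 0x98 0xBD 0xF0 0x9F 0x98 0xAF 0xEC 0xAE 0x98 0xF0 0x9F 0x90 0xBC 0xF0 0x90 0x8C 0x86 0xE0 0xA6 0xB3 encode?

Byte at offset 0: 0xF3 = 11110011 → 4-byte char (#1). Advance 4.
Byte at offset 4: 0x5E = 01011110 → 1-byte char (#2). Advance 1.
Byte at offset 5: 0xE0 = 11100000 → 3-byte char (#3). Advance 3.
Byte at offset 8: 0xF0 = 11110000 → 4-byte char (#4). Advance 4.
Byte at offset 12: 0xF0 = 11110000 → 4-byte char (#5). Advance 4.
Byte at offset 16: 0xEC = 11101100 → 3-byte char (#6). Advance 3.
Byte at offset 19: 0xF0 = 11110000 → 4-byte char (#7). Advance 4.
Byte at offset 23: 0xF0 = 11110000 → 4-byte char (#8). Advance 4.
Byte at offset 27: 0xE0 = 11100000 → 3-byte char (#9). Advance 3.
Reached end at offset 30 after 9 code points.

9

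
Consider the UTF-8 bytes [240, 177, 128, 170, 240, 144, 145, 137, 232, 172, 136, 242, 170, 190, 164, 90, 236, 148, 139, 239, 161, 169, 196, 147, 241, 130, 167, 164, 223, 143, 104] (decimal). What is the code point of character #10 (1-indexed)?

U+07CF

Offset 0: leading byte 0xF0 = 11110000 → 4-byte char #1 = F0 B1 80 AA.
Offset 4: leading byte 0xF0 = 11110000 → 4-byte char #2 = F0 90 91 89.
Offset 8: leading byte 0xE8 = 11101000 → 3-byte char #3 = E8 AC 88.
Offset 11: leading byte 0xF2 = 11110010 → 4-byte char #4 = F2 AA BE A4.
Offset 15: leading byte 0x5A = 01011010 → 1-byte char #5 = 5A.
Offset 16: leading byte 0xEC = 11101100 → 3-byte char #6 = EC 94 8B.
Offset 19: leading byte 0xEF = 11101111 → 3-byte char #7 = EF A1 A9.
Offset 22: leading byte 0xC4 = 11000100 → 2-byte char #8 = C4 93.
Offset 24: leading byte 0xF1 = 11110001 → 4-byte char #9 = F1 82 A7 A4.
Offset 28: leading byte 0xDF = 11011111 → 2-byte char #10 = DF 8F.
Leading byte 0xDF = 11011111 matches 110xxxxx → 2-byte sequence.
Byte 1: 0xDF = 11011111, payload 11111 (5 bits).
Byte 2: 0x8F = 10001111 (10xxxxxx ✓), payload 001111.
Concatenate: 11111001111 = 0x7CF (11 bits → U+07CF).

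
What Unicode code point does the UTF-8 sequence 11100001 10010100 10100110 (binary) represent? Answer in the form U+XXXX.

Leading byte 0xE1 = 11100001 matches 1110xxxx → 3-byte sequence.
Byte 1: 0xE1 = 11100001, payload 0001 (4 bits).
Byte 2: 0x94 = 10010100 (10xxxxxx ✓), payload 010100.
Byte 3: 0xA6 = 10100110 (10xxxxxx ✓), payload 100110.
Concatenate: 0001010100100110 = 0x1526 (16 bits → U+1526).

U+1526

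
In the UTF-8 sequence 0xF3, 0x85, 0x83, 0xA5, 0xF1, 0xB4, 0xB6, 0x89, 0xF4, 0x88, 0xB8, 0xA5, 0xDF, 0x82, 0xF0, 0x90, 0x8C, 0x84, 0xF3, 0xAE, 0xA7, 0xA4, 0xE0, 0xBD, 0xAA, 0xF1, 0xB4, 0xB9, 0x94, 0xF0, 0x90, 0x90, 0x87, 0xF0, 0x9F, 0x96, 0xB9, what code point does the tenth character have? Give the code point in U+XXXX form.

Offset 0: leading byte 0xF3 = 11110011 → 4-byte char #1 = F3 85 83 A5.
Offset 4: leading byte 0xF1 = 11110001 → 4-byte char #2 = F1 B4 B6 89.
Offset 8: leading byte 0xF4 = 11110100 → 4-byte char #3 = F4 88 B8 A5.
Offset 12: leading byte 0xDF = 11011111 → 2-byte char #4 = DF 82.
Offset 14: leading byte 0xF0 = 11110000 → 4-byte char #5 = F0 90 8C 84.
Offset 18: leading byte 0xF3 = 11110011 → 4-byte char #6 = F3 AE A7 A4.
Offset 22: leading byte 0xE0 = 11100000 → 3-byte char #7 = E0 BD AA.
Offset 25: leading byte 0xF1 = 11110001 → 4-byte char #8 = F1 B4 B9 94.
Offset 29: leading byte 0xF0 = 11110000 → 4-byte char #9 = F0 90 90 87.
Offset 33: leading byte 0xF0 = 11110000 → 4-byte char #10 = F0 9F 96 B9.
Leading byte 0xF0 = 11110000 matches 11110xxx → 4-byte sequence.
Byte 1: 0xF0 = 11110000, payload 000 (3 bits).
Byte 2: 0x9F = 10011111 (10xxxxxx ✓), payload 011111.
Byte 3: 0x96 = 10010110 (10xxxxxx ✓), payload 010110.
Byte 4: 0xB9 = 10111001 (10xxxxxx ✓), payload 111001.
Concatenate: 000011111010110111001 = 0x1F5B9 (21 bits → U+1F5B9).

U+1F5B9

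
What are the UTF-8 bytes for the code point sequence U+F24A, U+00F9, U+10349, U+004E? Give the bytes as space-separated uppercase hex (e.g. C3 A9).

U+F24A: 3-byte form → EF 89 8A.
U+00F9: 2-byte form → C3 B9.
U+10349: 4-byte form → F0 90 8D 89.
U+004E: 1-byte form → 4E.
Concatenated (10 bytes): EF 89 8A C3 B9 F0 90 8D 89 4E.

EF 89 8A C3 B9 F0 90 8D 89 4E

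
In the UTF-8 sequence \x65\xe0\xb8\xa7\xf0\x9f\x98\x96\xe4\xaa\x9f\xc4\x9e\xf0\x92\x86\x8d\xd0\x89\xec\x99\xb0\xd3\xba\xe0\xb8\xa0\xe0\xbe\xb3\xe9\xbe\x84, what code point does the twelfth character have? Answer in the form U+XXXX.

U+9F84

Offset 0: leading byte 0x65 = 01100101 → 1-byte char #1 = 65.
Offset 1: leading byte 0xE0 = 11100000 → 3-byte char #2 = E0 B8 A7.
Offset 4: leading byte 0xF0 = 11110000 → 4-byte char #3 = F0 9F 98 96.
Offset 8: leading byte 0xE4 = 11100100 → 3-byte char #4 = E4 AA 9F.
Offset 11: leading byte 0xC4 = 11000100 → 2-byte char #5 = C4 9E.
Offset 13: leading byte 0xF0 = 11110000 → 4-byte char #6 = F0 92 86 8D.
Offset 17: leading byte 0xD0 = 11010000 → 2-byte char #7 = D0 89.
Offset 19: leading byte 0xEC = 11101100 → 3-byte char #8 = EC 99 B0.
Offset 22: leading byte 0xD3 = 11010011 → 2-byte char #9 = D3 BA.
Offset 24: leading byte 0xE0 = 11100000 → 3-byte char #10 = E0 B8 A0.
Offset 27: leading byte 0xE0 = 11100000 → 3-byte char #11 = E0 BE B3.
Offset 30: leading byte 0xE9 = 11101001 → 3-byte char #12 = E9 BE 84.
Leading byte 0xE9 = 11101001 matches 1110xxxx → 3-byte sequence.
Byte 1: 0xE9 = 11101001, payload 1001 (4 bits).
Byte 2: 0xBE = 10111110 (10xxxxxx ✓), payload 111110.
Byte 3: 0x84 = 10000100 (10xxxxxx ✓), payload 000100.
Concatenate: 1001111110000100 = 0x9F84 (16 bits → U+9F84).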